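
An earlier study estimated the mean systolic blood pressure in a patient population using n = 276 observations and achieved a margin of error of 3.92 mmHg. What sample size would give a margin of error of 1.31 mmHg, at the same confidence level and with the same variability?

2472

Margin of error scales as 1/√n, so n₂ = n₁·(E₁/E₂)².
n₂ = 276 × (3.92/1.31)² = 276 × 8.954 = 2471.30
Round up: n₂ = 2472.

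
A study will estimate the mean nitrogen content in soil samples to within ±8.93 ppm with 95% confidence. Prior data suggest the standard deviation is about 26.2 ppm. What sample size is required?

34

For a mean, the margin of error is E = z·σ/√n, so n = (zσ/E)².
At 95% confidence, z = 1.960.
n = (1.960 × 26.2 / 8.93)² = 33.07
Round up: n = 34.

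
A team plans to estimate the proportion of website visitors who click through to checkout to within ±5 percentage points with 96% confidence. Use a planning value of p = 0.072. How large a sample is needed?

113

For a proportion with margin E = 0.05 at 96% confidence, z = 2.054.
n = p̂(1−p̂)(z/E)² = 0.072 × 0.928 × (2.054/0.05)² = 112.76
Round up: n = 113.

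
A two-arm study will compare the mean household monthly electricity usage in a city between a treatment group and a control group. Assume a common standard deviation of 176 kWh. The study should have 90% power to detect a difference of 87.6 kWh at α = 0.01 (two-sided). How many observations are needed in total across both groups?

242 total

For two equal groups, n per group = 2·((z_{α/2} + z_β)·σ/δ)².
z_{α/2} = 2.576; z_β = 1.282 (power 90%).
n = 2 × (3.858 × 176 / 87.6)² = 2 × 60.08 = 120.16
Round up: n = 121 per group.
Total across both groups: 2 × 121 = 242.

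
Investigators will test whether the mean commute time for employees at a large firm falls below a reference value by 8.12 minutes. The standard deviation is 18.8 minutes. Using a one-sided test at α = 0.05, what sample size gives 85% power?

39

For a one-sample z-test, n = ((z_α + z_β)·σ/δ)².
z_α = 1.645 (one-sided α = 0.05); z_β = 1.036 (power 85% → β = 0.15).
n = (2.681 × 18.8 / 8.12)² = 38.53
Round up: n = 39.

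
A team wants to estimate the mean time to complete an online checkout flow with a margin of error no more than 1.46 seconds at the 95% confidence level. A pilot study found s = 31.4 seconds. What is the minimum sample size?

1777

For a mean, the margin of error is E = z·σ/√n, so n = (zσ/E)².
At 95% confidence, z = 1.960.
n = (1.960 × 31.4 / 1.46)² = 1776.91
Round up: n = 1777.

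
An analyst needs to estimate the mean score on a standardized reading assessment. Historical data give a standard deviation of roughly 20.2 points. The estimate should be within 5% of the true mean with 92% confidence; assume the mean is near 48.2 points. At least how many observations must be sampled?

For a mean, the margin of error is E = z·σ/√n, so n = (zσ/E)².
At 92% confidence, z = 1.751.
E = 5% of 48.2 = 2.41 points.
n = (1.751 × 20.2 / 2.41)² = 215.40
Round up: n = 216.

216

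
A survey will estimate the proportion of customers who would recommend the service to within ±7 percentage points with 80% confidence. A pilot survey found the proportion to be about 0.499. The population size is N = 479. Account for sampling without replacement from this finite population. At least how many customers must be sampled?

72

For a proportion with margin E = 0.07 at 80% confidence, z = 1.282.
n = p̂(1−p̂)(z/E)² = 0.499 × 0.501 × (1.282/0.07)² = 83.85 — call this n₀.
Finite-population correction with N = 479: n = n₀ / (1 + (n₀−1)/N) = 83.85 / 1.173 = 71.48
Round up: n = 72.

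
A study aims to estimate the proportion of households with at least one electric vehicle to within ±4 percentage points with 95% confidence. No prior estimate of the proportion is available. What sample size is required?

For a proportion with margin E = 0.04 at 95% confidence, z = 1.960.
With no prior estimate, use p = 0.5, which maximizes p(1−p) at 0.25.
n = 0.25 × (z/E)² = 0.25 × (1.960/0.04)² = 600.25
Round up: n = 601.

601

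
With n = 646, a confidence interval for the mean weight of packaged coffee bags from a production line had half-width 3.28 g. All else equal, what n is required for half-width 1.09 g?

Margin of error scales as 1/√n, so n₂ = n₁·(E₁/E₂)².
n₂ = 646 × (3.28/1.09)² = 646 × 9.055 = 5849.53
Round up: n₂ = 5850.

5850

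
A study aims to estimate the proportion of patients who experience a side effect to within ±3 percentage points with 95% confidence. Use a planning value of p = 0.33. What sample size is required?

n = 944

For a proportion with margin E = 0.03 at 95% confidence, z = 1.960.
n = p̂(1−p̂)(z/E)² = 0.33 × 0.67 × (1.960/0.03)² = 943.75
Round up: n = 944.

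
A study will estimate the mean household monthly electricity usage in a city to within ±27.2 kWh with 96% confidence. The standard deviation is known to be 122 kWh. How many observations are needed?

For a mean, the margin of error is E = z·σ/√n, so n = (zσ/E)².
At 96% confidence, z = 2.054.
n = (2.054 × 122 / 27.2)² = 84.88
Round up: n = 85.

85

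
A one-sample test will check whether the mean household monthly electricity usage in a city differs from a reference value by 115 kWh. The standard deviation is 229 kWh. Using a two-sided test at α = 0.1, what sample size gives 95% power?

For a one-sample z-test, n = ((z_{α/2} + z_β)·σ/δ)².
z_{α/2} = 1.645 (two-sided α = 0.1); z_β = 1.645 (power 95% → β = 0.05).
n = (3.290 × 229 / 115)² = 42.92
Round up: n = 43.

n = 43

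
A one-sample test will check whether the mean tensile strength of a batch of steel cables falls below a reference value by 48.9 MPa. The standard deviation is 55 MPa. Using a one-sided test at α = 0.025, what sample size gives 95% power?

For a one-sample z-test, n = ((z_α + z_β)·σ/δ)².
z_α = 1.960 (one-sided α = 0.025); z_β = 1.645 (power 95% → β = 0.05).
n = (3.605 × 55 / 48.9)² = 16.44
Round up: n = 17.

n = 17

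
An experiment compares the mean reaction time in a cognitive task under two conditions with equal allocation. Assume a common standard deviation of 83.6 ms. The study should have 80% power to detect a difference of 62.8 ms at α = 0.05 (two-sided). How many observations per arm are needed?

For two equal groups, n per group = 2·((z_{α/2} + z_β)·σ/δ)².
z_{α/2} = 1.960; z_β = 0.842 (power 80%).
n = 2 × (2.802 × 83.6 / 62.8)² = 2 × 13.91 = 27.82
Round up: n = 28 per group.

28 per group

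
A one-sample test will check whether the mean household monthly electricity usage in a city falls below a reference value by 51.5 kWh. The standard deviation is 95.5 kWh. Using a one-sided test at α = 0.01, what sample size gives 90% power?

For a one-sample z-test, n = ((z_α + z_β)·σ/δ)².
z_α = 2.326 (one-sided α = 0.01); z_β = 1.282 (power 90% → β = 0.1).
n = (3.608 × 95.5 / 51.5)² = 44.76
Round up: n = 45.

n = 45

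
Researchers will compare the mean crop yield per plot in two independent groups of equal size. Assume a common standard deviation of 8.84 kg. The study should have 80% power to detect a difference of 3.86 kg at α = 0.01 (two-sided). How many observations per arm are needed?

For two equal groups, n per group = 2·((z_{α/2} + z_β)·σ/δ)².
z_{α/2} = 2.576; z_β = 0.842 (power 80%).
n = 2 × (3.418 × 8.84 / 3.86)² = 2 × 61.27 = 122.54
Round up: n = 123 per group.

123 per group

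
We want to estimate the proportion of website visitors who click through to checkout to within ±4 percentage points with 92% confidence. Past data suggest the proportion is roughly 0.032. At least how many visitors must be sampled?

n = 60

For a proportion with margin E = 0.04 at 92% confidence, z = 1.751.
n = p̂(1−p̂)(z/E)² = 0.032 × 0.968 × (1.751/0.04)² = 59.36
Round up: n = 60.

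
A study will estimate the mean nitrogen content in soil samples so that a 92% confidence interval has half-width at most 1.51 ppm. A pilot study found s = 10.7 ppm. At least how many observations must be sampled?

154

For a mean, the margin of error is E = z·σ/√n, so n = (zσ/E)².
At 92% confidence, z = 1.751.
n = (1.751 × 10.7 / 1.51)² = 153.95
Round up: n = 154.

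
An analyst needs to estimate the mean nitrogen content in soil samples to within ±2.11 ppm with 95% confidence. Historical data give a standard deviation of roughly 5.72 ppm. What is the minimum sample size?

n = 29

For a mean, the margin of error is E = z·σ/√n, so n = (zσ/E)².
At 95% confidence, z = 1.960.
n = (1.960 × 5.72 / 2.11)² = 28.23
Round up: n = 29.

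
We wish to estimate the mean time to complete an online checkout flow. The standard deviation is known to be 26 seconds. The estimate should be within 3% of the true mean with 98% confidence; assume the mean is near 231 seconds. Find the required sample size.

For a mean, the margin of error is E = z·σ/√n, so n = (zσ/E)².
At 98% confidence, z = 2.326.
E = 3% of 231 = 6.93 seconds.
n = (2.326 × 26 / 6.93)² = 76.16
Round up: n = 77.

77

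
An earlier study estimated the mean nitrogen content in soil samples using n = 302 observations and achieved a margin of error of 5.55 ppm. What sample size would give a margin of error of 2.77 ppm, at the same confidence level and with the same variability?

1213

Margin of error scales as 1/√n, so n₂ = n₁·(E₁/E₂)².
n₂ = 302 × (5.55/2.77)² = 302 × 4.014 = 1212.23
Round up: n₂ = 1213.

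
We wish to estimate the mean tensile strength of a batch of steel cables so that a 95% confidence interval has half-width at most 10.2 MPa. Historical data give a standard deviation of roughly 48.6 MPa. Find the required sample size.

88

For a mean, the margin of error is E = z·σ/√n, so n = (zσ/E)².
At 95% confidence, z = 1.960.
n = (1.960 × 48.6 / 10.2)² = 87.21
Round up: n = 88.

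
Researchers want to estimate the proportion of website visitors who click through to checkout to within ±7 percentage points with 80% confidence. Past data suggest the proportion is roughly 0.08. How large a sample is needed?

25

For a proportion with margin E = 0.07 at 80% confidence, z = 1.282.
n = p̂(1−p̂)(z/E)² = 0.08 × 0.92 × (1.282/0.07)² = 24.69
Round up: n = 25.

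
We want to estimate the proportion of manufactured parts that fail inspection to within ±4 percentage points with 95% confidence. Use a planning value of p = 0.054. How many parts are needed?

123

For a proportion with margin E = 0.04 at 95% confidence, z = 1.960.
n = p̂(1−p̂)(z/E)² = 0.054 × 0.946 × (1.960/0.04)² = 122.65
Round up: n = 123.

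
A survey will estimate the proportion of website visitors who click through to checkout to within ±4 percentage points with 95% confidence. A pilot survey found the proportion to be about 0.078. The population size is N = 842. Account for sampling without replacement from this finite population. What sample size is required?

For a proportion with margin E = 0.04 at 95% confidence, z = 1.960.
n = p̂(1−p̂)(z/E)² = 0.078 × 0.922 × (1.960/0.04)² = 172.67 — call this n₀.
Finite-population correction with N = 842: n = n₀ / (1 + (n₀−1)/N) = 172.67 / 1.204 = 143.41
Round up: n = 144.

n = 144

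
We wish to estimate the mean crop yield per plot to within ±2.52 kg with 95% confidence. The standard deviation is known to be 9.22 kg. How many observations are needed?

n = 52

For a mean, the margin of error is E = z·σ/√n, so n = (zσ/E)².
At 95% confidence, z = 1.960.
n = (1.960 × 9.22 / 2.52)² = 51.42
Round up: n = 52.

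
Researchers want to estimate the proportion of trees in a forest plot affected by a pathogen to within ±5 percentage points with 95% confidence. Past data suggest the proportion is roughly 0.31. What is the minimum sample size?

For a proportion with margin E = 0.05 at 95% confidence, z = 1.960.
n = p̂(1−p̂)(z/E)² = 0.31 × 0.69 × (1.960/0.05)² = 328.69
Round up: n = 329.

n = 329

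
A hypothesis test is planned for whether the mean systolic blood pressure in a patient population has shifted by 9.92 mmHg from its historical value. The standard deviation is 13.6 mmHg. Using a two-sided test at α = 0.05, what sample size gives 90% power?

For a one-sample z-test, n = ((z_{α/2} + z_β)·σ/δ)².
z_{α/2} = 1.960 (two-sided α = 0.05); z_β = 1.282 (power 90% → β = 0.1).
n = (3.242 × 13.6 / 9.92)² = 19.76
Round up: n = 20.

20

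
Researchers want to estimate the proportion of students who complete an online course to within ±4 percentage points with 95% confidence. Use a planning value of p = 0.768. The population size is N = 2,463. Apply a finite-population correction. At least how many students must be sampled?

365

For a proportion with margin E = 0.04 at 95% confidence, z = 1.960.
n = p̂(1−p̂)(z/E)² = 0.768 × 0.232 × (1.960/0.04)² = 427.80 — call this n₀.
Finite-population correction with N = 2,463: n = n₀ / (1 + (n₀−1)/N) = 427.80 / 1.173 = 364.71
Round up: n = 365.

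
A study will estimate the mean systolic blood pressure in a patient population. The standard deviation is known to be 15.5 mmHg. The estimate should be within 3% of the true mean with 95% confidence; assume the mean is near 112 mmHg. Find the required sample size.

For a mean, the margin of error is E = z·σ/√n, so n = (zσ/E)².
At 95% confidence, z = 1.960.
E = 3% of 112 = 3.36 mmHg.
n = (1.960 × 15.5 / 3.36)² = 81.75
Round up: n = 82.

82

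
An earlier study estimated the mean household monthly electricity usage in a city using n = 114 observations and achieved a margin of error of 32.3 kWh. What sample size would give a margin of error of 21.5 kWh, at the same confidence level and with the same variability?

Margin of error scales as 1/√n, so n₂ = n₁·(E₁/E₂)².
n₂ = 114 × (32.3/21.5)² = 114 × 2.257 = 257.30
Round up: n₂ = 258.

258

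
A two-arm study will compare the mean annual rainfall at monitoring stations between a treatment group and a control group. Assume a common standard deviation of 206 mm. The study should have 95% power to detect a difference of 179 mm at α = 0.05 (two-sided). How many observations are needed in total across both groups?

70 total

For two equal groups, n per group = 2·((z_{α/2} + z_β)·σ/δ)².
z_{α/2} = 1.960; z_β = 1.645 (power 95%).
n = 2 × (3.605 × 206 / 179)² = 2 × 17.21 = 34.42
Round up: n = 35 per group.
Total across both groups: 2 × 35 = 70.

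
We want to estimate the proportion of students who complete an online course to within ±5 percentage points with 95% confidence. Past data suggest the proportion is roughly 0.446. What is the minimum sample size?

n = 380

For a proportion with margin E = 0.05 at 95% confidence, z = 1.960.
n = p̂(1−p̂)(z/E)² = 0.446 × 0.554 × (1.960/0.05)² = 379.68
Round up: n = 380.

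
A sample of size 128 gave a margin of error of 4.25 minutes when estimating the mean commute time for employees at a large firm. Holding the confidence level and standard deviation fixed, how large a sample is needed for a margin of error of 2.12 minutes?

515

Margin of error scales as 1/√n, so n₂ = n₁·(E₁/E₂)².
n₂ = 128 × (4.25/2.12)² = 128 × 4.019 = 514.43
Round up: n₂ = 515.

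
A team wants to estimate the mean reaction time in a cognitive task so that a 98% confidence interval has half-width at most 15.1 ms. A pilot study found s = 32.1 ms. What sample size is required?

n = 25

For a mean, the margin of error is E = z·σ/√n, so n = (zσ/E)².
At 98% confidence, z = 2.326.
n = (2.326 × 32.1 / 15.1)² = 24.45
Round up: n = 25.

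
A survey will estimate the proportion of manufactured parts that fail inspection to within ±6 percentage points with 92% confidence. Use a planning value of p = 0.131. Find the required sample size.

For a proportion with margin E = 0.06 at 92% confidence, z = 1.751.
n = p̂(1−p̂)(z/E)² = 0.131 × 0.869 × (1.751/0.06)² = 96.95
Round up: n = 97.

97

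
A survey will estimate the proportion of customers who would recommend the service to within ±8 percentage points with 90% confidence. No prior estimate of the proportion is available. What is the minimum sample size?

106

For a proportion with margin E = 0.08 at 90% confidence, z = 1.645.
With no prior estimate, use p = 0.5, which maximizes p(1−p) at 0.25.
n = 0.25 × (z/E)² = 0.25 × (1.645/0.08)² = 105.70
Round up: n = 106.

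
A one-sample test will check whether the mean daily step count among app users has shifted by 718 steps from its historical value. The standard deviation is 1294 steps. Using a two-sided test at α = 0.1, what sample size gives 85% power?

n = 24

For a one-sample z-test, n = ((z_{α/2} + z_β)·σ/δ)².
z_{α/2} = 1.645 (two-sided α = 0.1); z_β = 1.036 (power 85% → β = 0.15).
n = (2.681 × 1294 / 718)² = 23.35
Round up: n = 24.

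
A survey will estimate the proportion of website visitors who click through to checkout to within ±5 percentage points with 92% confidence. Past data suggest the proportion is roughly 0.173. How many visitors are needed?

176

For a proportion with margin E = 0.05 at 92% confidence, z = 1.751.
n = p̂(1−p̂)(z/E)² = 0.173 × 0.827 × (1.751/0.05)² = 175.46
Round up: n = 176.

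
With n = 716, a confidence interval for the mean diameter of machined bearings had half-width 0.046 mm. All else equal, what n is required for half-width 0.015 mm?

n = 6734

Margin of error scales as 1/√n, so n₂ = n₁·(E₁/E₂)².
n₂ = 716 × (0.046/0.015)² = 716 × 9.404 = 6733.26
Round up: n₂ = 6734.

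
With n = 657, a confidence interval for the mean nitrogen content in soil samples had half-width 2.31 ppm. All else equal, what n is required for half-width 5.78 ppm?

105

Margin of error scales as 1/√n, so n₂ = n₁·(E₁/E₂)².
n₂ = 657 × (2.31/5.78)² = 657 × 0.1597 = 104.92
Round up: n₂ = 105.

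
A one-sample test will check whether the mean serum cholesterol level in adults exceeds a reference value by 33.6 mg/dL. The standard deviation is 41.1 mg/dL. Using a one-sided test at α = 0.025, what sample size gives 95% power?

For a one-sample z-test, n = ((z_α + z_β)·σ/δ)².
z_α = 1.960 (one-sided α = 0.025); z_β = 1.645 (power 95% → β = 0.05).
n = (3.605 × 41.1 / 33.6)² = 19.45
Round up: n = 20.

20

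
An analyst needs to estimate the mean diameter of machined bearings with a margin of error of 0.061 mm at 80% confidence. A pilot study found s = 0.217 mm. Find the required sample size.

21

For a mean, the margin of error is E = z·σ/√n, so n = (zσ/E)².
At 80% confidence, z = 1.282.
n = (1.282 × 0.217 / 0.061)² = 20.80
Round up: n = 21.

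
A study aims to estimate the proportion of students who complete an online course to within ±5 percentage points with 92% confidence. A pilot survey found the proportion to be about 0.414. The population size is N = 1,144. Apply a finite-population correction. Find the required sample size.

For a proportion with margin E = 0.05 at 92% confidence, z = 1.751.
n = p̂(1−p̂)(z/E)² = 0.414 × 0.586 × (1.751/0.05)² = 297.53 — call this n₀.
Finite-population correction with N = 1,144: n = n₀ / (1 + (n₀−1)/N) = 297.53 / 1.259 = 236.32
Round up: n = 237.

n = 237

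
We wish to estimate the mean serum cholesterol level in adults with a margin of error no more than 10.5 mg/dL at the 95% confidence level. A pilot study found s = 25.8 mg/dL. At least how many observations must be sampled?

For a mean, the margin of error is E = z·σ/√n, so n = (zσ/E)².
At 95% confidence, z = 1.960.
n = (1.960 × 25.8 / 10.5)² = 23.19
Round up: n = 24.

n = 24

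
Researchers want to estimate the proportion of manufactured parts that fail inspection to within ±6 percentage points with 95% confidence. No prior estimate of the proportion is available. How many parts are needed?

267

For a proportion with margin E = 0.06 at 95% confidence, z = 1.960.
With no prior estimate, use p = 0.5, which maximizes p(1−p) at 0.25.
n = 0.25 × (z/E)² = 0.25 × (1.960/0.06)² = 266.78
Round up: n = 267.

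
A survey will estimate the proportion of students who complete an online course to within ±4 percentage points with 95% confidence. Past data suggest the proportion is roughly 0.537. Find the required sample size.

597

For a proportion with margin E = 0.04 at 95% confidence, z = 1.960.
n = p̂(1−p̂)(z/E)² = 0.537 × 0.463 × (1.960/0.04)² = 596.96
Round up: n = 597.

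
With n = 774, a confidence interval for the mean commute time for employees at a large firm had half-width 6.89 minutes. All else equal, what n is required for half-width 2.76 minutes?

Margin of error scales as 1/√n, so n₂ = n₁·(E₁/E₂)².
n₂ = 774 × (6.89/2.76)² = 774 × 6.232 = 4823.57
Round up: n₂ = 4824.

4824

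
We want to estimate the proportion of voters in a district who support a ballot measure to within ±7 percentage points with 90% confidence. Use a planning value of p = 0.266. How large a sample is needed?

108

For a proportion with margin E = 0.07 at 90% confidence, z = 1.645.
n = p̂(1−p̂)(z/E)² = 0.266 × 0.734 × (1.645/0.07)² = 107.82
Round up: n = 108.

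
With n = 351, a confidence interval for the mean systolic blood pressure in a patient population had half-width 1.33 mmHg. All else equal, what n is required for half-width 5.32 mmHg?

n = 22

Margin of error scales as 1/√n, so n₂ = n₁·(E₁/E₂)².
n₂ = 351 × (1.33/5.32)² = 351 × 0.0625 = 21.94
Round up: n₂ = 22.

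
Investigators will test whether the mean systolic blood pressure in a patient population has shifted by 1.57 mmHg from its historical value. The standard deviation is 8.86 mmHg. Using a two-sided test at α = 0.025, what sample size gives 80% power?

For a one-sample z-test, n = ((z_{α/2} + z_β)·σ/δ)².
z_{α/2} = 2.241 (two-sided α = 0.025); z_β = 0.842 (power 80% → β = 0.2).
n = (3.083 × 8.86 / 1.57)² = 302.70
Round up: n = 303.

303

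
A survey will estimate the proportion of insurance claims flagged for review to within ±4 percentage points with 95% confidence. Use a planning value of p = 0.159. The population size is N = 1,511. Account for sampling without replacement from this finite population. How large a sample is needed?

265

For a proportion with margin E = 0.04 at 95% confidence, z = 1.960.
n = p̂(1−p̂)(z/E)² = 0.159 × 0.841 × (1.960/0.04)² = 321.06 — call this n₀.
Finite-population correction with N = 1,511: n = n₀ / (1 + (n₀−1)/N) = 321.06 / 1.212 = 264.90
Round up: n = 265.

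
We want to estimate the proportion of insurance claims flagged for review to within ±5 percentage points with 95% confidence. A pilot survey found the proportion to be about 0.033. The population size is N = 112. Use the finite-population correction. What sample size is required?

For a proportion with margin E = 0.05 at 95% confidence, z = 1.960.
n = p̂(1−p̂)(z/E)² = 0.033 × 0.967 × (1.960/0.05)² = 49.04 — call this n₀.
Finite-population correction with N = 112: n = n₀ / (1 + (n₀−1)/N) = 49.04 / 1.429 = 34.32
Round up: n = 35.

35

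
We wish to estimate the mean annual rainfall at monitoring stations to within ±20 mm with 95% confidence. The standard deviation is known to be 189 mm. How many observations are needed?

344

For a mean, the margin of error is E = z·σ/√n, so n = (zσ/E)².
At 95% confidence, z = 1.960.
n = (1.960 × 189 / 20)² = 343.06
Round up: n = 344.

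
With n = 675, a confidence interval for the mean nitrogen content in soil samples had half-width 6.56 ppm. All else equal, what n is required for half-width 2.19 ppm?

Margin of error scales as 1/√n, so n₂ = n₁·(E₁/E₂)².
n₂ = 675 × (6.56/2.19)² = 675 × 8.973 = 6056.78
Round up: n₂ = 6057.

6057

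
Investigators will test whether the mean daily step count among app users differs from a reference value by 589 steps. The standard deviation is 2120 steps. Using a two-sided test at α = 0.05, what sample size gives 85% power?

For a one-sample z-test, n = ((z_{α/2} + z_β)·σ/δ)².
z_{α/2} = 1.960 (two-sided α = 0.05); z_β = 1.036 (power 85% → β = 0.15).
n = (2.996 × 2120 / 589)² = 116.29
Round up: n = 117.

n = 117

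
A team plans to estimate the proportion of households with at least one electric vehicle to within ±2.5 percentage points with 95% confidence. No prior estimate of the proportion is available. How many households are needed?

For a proportion with margin E = 0.025 at 95% confidence, z = 1.960.
With no prior estimate, use p = 0.5, which maximizes p(1−p) at 0.25.
n = 0.25 × (z/E)² = 0.25 × (1.960/0.025)² = 1536.64
Round up: n = 1537.

n = 1537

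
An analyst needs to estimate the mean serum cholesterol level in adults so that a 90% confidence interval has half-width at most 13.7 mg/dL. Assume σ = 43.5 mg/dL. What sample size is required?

For a mean, the margin of error is E = z·σ/√n, so n = (zσ/E)².
At 90% confidence, z = 1.645.
n = (1.645 × 43.5 / 13.7)² = 27.28
Round up: n = 28.

28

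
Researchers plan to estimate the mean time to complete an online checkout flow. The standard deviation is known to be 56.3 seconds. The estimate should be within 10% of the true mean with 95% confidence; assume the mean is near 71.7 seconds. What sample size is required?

For a mean, the margin of error is E = z·σ/√n, so n = (zσ/E)².
At 95% confidence, z = 1.960.
E = 10% of 71.7 = 7.17 seconds.
n = (1.960 × 56.3 / 7.17)² = 236.86
Round up: n = 237.

237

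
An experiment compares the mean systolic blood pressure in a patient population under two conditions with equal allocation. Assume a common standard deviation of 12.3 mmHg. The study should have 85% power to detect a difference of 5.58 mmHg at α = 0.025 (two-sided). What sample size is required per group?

For two equal groups, n per group = 2·((z_{α/2} + z_β)·σ/δ)².
z_{α/2} = 2.241; z_β = 1.036 (power 85%).
n = 2 × (3.277 × 12.3 / 5.58)² = 2 × 52.18 = 104.36
Round up: n = 105 per group.

105 per group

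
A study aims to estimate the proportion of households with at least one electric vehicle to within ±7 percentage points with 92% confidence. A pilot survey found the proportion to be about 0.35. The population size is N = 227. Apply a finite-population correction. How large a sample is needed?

n = 88

For a proportion with margin E = 0.07 at 92% confidence, z = 1.751.
n = p̂(1−p̂)(z/E)² = 0.35 × 0.65 × (1.751/0.07)² = 142.35 — call this n₀.
Finite-population correction with N = 227: n = n₀ / (1 + (n₀−1)/N) = 142.35 / 1.623 = 87.71
Round up: n = 88.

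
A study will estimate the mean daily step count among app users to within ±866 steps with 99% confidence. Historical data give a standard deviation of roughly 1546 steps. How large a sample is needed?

For a mean, the margin of error is E = z·σ/√n, so n = (zσ/E)².
At 99% confidence, z = 2.576.
n = (2.576 × 1546 / 866)² = 21.15
Round up: n = 22.

22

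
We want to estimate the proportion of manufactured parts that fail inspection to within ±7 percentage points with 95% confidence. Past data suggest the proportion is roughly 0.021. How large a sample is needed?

n = 17

For a proportion with margin E = 0.07 at 95% confidence, z = 1.960.
n = p̂(1−p̂)(z/E)² = 0.021 × 0.979 × (1.960/0.07)² = 16.12
Round up: n = 17.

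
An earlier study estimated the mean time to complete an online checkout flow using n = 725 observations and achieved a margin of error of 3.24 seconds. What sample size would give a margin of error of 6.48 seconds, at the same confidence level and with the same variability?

182

Margin of error scales as 1/√n, so n₂ = n₁·(E₁/E₂)².
n₂ = 725 × (3.24/6.48)² = 725 × 0.25 = 181.25
Round up: n₂ = 182.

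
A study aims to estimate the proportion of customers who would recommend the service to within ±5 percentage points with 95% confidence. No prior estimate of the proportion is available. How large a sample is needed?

For a proportion with margin E = 0.05 at 95% confidence, z = 1.960.
With no prior estimate, use p = 0.5, which maximizes p(1−p) at 0.25.
n = 0.25 × (z/E)² = 0.25 × (1.960/0.05)² = 384.16
Round up: n = 385.

385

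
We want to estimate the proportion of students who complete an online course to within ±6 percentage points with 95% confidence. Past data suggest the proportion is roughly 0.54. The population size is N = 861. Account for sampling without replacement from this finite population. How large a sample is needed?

For a proportion with margin E = 0.06 at 95% confidence, z = 1.960.
n = p̂(1−p̂)(z/E)² = 0.54 × 0.46 × (1.960/0.06)² = 265.07 — call this n₀.
Finite-population correction with N = 861: n = n₀ / (1 + (n₀−1)/N) = 265.07 / 1.307 = 202.81
Round up: n = 203.

203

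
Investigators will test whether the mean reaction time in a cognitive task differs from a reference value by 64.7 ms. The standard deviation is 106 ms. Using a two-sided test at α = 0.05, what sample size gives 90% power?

For a one-sample z-test, n = ((z_{α/2} + z_β)·σ/δ)².
z_{α/2} = 1.960 (two-sided α = 0.05); z_β = 1.282 (power 90% → β = 0.1).
n = (3.242 × 106 / 64.7)² = 28.21
Round up: n = 29.

29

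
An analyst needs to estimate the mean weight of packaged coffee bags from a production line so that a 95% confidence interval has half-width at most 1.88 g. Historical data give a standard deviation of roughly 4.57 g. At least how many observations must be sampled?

For a mean, the margin of error is E = z·σ/√n, so n = (zσ/E)².
At 95% confidence, z = 1.960.
n = (1.960 × 4.57 / 1.88)² = 22.70
Round up: n = 23.

n = 23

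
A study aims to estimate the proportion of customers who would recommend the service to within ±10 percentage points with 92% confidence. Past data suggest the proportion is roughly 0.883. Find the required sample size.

n = 32

For a proportion with margin E = 0.1 at 92% confidence, z = 1.751.
n = p̂(1−p̂)(z/E)² = 0.883 × 0.117 × (1.751/0.1)² = 31.68
Round up: n = 32.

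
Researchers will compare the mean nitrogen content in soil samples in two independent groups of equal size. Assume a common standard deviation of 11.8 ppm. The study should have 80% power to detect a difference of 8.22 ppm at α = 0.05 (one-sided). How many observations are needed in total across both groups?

For two equal groups, n per group = 2·((z_α + z_β)·σ/δ)².
z_α = 1.645; z_β = 0.842 (power 80%).
n = 2 × (2.487 × 11.8 / 8.22)² = 2 × 12.75 = 25.50
Round up: n = 26 per group.
Total across both groups: 2 × 26 = 52.

52 total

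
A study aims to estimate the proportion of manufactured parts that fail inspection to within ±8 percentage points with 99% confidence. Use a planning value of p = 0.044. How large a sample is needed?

n = 44

For a proportion with margin E = 0.08 at 99% confidence, z = 2.576.
n = p̂(1−p̂)(z/E)² = 0.044 × 0.956 × (2.576/0.08)² = 43.61
Round up: n = 44.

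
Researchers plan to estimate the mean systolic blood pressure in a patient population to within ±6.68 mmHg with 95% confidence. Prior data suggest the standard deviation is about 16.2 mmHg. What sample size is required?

n = 23

For a mean, the margin of error is E = z·σ/√n, so n = (zσ/E)².
At 95% confidence, z = 1.960.
n = (1.960 × 16.2 / 6.68)² = 22.59
Round up: n = 23.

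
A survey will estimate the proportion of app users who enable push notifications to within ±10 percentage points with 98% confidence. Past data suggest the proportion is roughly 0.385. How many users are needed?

n = 129

For a proportion with margin E = 0.1 at 98% confidence, z = 2.326.
n = p̂(1−p̂)(z/E)² = 0.385 × 0.615 × (2.326/0.1)² = 128.10
Round up: n = 129.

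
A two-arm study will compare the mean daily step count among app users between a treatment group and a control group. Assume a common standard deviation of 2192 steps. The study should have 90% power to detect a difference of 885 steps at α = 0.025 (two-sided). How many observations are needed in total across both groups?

For two equal groups, n per group = 2·((z_{α/2} + z_β)·σ/δ)².
z_{α/2} = 2.241; z_β = 1.282 (power 90%).
n = 2 × (3.523 × 2192 / 885)² = 2 × 76.14 = 152.28
Round up: n = 153 per group.
Total across both groups: 2 × 153 = 306.

306 total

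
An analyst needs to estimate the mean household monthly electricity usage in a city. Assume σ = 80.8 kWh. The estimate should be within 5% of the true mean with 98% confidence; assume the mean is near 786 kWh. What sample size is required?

For a mean, the margin of error is E = z·σ/√n, so n = (zσ/E)².
At 98% confidence, z = 2.326.
E = 5% of 786 = 39.3 kWh.
n = (2.326 × 80.8 / 39.3)² = 22.87
Round up: n = 23.

23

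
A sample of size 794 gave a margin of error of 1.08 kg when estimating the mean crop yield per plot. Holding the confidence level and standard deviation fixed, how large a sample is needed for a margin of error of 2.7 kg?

128

Margin of error scales as 1/√n, so n₂ = n₁·(E₁/E₂)².
n₂ = 794 × (1.08/2.7)² = 794 × 0.16 = 127.04
Round up: n₂ = 128.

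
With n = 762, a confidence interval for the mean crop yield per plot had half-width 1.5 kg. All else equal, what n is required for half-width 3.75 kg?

122

Margin of error scales as 1/√n, so n₂ = n₁·(E₁/E₂)².
n₂ = 762 × (1.5/3.75)² = 762 × 0.16 = 121.92
Round up: n₂ = 122.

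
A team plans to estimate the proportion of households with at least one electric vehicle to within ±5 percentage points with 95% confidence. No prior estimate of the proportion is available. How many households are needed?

385

For a proportion with margin E = 0.05 at 95% confidence, z = 1.960.
With no prior estimate, use p = 0.5, which maximizes p(1−p) at 0.25.
n = 0.25 × (z/E)² = 0.25 × (1.960/0.05)² = 384.16
Round up: n = 385.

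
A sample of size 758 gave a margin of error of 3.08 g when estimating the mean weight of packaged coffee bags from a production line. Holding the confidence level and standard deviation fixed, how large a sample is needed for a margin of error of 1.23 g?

4753

Margin of error scales as 1/√n, so n₂ = n₁·(E₁/E₂)².
n₂ = 758 × (3.08/1.23)² = 758 × 6.27 = 4752.66
Round up: n₂ = 4753.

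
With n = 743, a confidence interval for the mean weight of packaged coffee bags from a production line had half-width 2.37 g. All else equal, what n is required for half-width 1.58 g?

n = 1672

Margin of error scales as 1/√n, so n₂ = n₁·(E₁/E₂)².
n₂ = 743 × (2.37/1.58)² = 743 × 2.25 = 1671.75
Round up: n₂ = 1672.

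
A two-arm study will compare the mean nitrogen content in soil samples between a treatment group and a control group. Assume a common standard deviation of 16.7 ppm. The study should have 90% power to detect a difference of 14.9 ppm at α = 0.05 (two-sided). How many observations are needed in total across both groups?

54 total

For two equal groups, n per group = 2·((z_{α/2} + z_β)·σ/δ)².
z_{α/2} = 1.960; z_β = 1.282 (power 90%).
n = 2 × (3.242 × 16.7 / 14.9)² = 2 × 13.20 = 26.40
Round up: n = 27 per group.
Total across both groups: 2 × 27 = 54.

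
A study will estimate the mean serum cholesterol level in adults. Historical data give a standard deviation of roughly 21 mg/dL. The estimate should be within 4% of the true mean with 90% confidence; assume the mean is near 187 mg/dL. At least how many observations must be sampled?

For a mean, the margin of error is E = z·σ/√n, so n = (zσ/E)².
At 90% confidence, z = 1.645.
E = 4% of 187 = 7.48 mg/dL.
n = (1.645 × 21 / 7.48)² = 21.33
Round up: n = 22.

22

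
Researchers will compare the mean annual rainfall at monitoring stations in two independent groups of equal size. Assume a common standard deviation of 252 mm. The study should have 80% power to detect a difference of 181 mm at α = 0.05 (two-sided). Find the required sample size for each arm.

31 per group

For two equal groups, n per group = 2·((z_{α/2} + z_β)·σ/δ)².
z_{α/2} = 1.960; z_β = 0.842 (power 80%).
n = 2 × (2.802 × 252 / 181)² = 2 × 15.22 = 30.44
Round up: n = 31 per group.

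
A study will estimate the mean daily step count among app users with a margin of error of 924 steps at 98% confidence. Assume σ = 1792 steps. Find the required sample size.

21

For a mean, the margin of error is E = z·σ/√n, so n = (zσ/E)².
At 98% confidence, z = 2.326.
n = (2.326 × 1792 / 924)² = 20.35
Round up: n = 21.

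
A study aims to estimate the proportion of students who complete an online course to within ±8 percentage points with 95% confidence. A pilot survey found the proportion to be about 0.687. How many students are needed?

130

For a proportion with margin E = 0.08 at 95% confidence, z = 1.960.
n = p̂(1−p̂)(z/E)² = 0.687 × 0.313 × (1.960/0.08)² = 129.07
Round up: n = 130.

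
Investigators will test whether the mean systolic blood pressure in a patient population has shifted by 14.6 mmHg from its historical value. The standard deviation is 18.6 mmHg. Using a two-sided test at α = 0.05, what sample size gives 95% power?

For a one-sample z-test, n = ((z_{α/2} + z_β)·σ/δ)².
z_{α/2} = 1.960 (two-sided α = 0.05); z_β = 1.645 (power 95% → β = 0.05).
n = (3.605 × 18.6 / 14.6)² = 21.09
Round up: n = 22.

n = 22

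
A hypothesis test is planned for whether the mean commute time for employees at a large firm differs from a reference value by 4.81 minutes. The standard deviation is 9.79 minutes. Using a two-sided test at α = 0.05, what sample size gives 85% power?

n = 38

For a one-sample z-test, n = ((z_{α/2} + z_β)·σ/δ)².
z_{α/2} = 1.960 (two-sided α = 0.05); z_β = 1.036 (power 85% → β = 0.15).
n = (2.996 × 9.79 / 4.81)² = 37.18
Round up: n = 38.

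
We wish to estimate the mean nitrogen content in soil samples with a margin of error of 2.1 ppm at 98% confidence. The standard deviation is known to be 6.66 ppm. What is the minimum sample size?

For a mean, the margin of error is E = z·σ/√n, so n = (zσ/E)².
At 98% confidence, z = 2.326.
n = (2.326 × 6.66 / 2.1)² = 54.42
Round up: n = 55.

n = 55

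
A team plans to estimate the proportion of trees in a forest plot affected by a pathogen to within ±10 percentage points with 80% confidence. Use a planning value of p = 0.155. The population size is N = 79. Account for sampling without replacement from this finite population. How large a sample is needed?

n = 18

For a proportion with margin E = 0.1 at 80% confidence, z = 1.282.
n = p̂(1−p̂)(z/E)² = 0.155 × 0.845 × (1.282/0.1)² = 21.53 — call this n₀.
Finite-population correction with N = 79: n = n₀ / (1 + (n₀−1)/N) = 21.53 / 1.26 = 17.09
Round up: n = 18.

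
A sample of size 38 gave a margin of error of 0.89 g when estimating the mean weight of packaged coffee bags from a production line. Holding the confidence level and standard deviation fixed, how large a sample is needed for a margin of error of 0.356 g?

Margin of error scales as 1/√n, so n₂ = n₁·(E₁/E₂)².
n₂ = 38 × (0.89/0.356)² = 38 × 6.25 = 237.50
Round up: n₂ = 238.

n = 238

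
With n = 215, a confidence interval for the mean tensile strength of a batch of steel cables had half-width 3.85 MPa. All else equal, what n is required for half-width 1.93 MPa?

n = 856

Margin of error scales as 1/√n, so n₂ = n₁·(E₁/E₂)².
n₂ = 215 × (3.85/1.93)² = 215 × 3.979 = 855.49
Round up: n₂ = 856.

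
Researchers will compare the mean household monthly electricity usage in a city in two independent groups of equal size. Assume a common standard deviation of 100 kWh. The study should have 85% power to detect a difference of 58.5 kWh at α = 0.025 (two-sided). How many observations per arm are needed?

For two equal groups, n per group = 2·((z_{α/2} + z_β)·σ/δ)².
z_{α/2} = 2.241; z_β = 1.036 (power 85%).
n = 2 × (3.277 × 100 / 58.5)² = 2 × 31.38 = 62.76
Round up: n = 63 per group.

63 per group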